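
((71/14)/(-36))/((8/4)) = -71/1008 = -0.07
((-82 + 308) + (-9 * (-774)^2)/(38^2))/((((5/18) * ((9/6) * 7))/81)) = -35167932/361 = -97418.09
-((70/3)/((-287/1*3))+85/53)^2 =-2.49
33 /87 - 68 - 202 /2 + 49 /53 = -257749 /1537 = -167.70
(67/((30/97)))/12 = 6499/360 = 18.05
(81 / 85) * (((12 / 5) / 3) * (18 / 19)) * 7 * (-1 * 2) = -81648 / 8075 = -10.11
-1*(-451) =451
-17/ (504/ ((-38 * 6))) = 323/ 42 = 7.69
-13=-13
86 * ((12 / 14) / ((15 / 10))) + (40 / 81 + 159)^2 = 25487.42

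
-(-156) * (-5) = -780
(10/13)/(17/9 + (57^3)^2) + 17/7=34107816791324/14044395149239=2.43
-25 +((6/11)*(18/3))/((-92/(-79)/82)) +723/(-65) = 194.32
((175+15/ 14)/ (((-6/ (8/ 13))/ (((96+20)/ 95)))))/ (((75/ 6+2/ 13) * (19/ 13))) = -2973776/ 2494149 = -1.19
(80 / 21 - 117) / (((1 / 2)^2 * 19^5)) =-0.00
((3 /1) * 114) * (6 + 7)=4446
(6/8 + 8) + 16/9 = 379/36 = 10.53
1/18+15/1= 271/18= 15.06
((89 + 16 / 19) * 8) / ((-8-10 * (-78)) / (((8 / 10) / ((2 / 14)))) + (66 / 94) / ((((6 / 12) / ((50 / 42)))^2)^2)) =41608043064 / 9286870445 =4.48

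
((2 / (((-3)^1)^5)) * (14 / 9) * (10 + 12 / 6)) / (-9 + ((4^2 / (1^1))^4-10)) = -112 / 47761893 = -0.00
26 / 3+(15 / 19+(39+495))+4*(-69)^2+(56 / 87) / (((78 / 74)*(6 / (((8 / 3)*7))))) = 11365803119 / 580203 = 19589.36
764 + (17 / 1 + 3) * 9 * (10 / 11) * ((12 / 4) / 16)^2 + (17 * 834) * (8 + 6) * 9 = 629093609 / 352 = 1787197.75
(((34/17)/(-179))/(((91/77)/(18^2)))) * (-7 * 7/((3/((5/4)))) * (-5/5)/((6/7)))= -169785/2327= -72.96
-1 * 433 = -433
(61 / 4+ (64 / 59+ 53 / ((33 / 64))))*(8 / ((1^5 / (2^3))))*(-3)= -14843632 / 649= -22871.54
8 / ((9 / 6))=16 / 3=5.33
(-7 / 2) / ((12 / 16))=-14 / 3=-4.67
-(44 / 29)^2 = -1936 / 841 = -2.30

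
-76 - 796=-872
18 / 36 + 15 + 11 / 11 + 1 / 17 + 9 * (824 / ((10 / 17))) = 2146039 / 170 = 12623.76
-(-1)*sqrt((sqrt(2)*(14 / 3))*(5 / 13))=sqrt(1365)*2^(3 / 4) / 39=1.59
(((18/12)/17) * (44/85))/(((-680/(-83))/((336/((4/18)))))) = 1035342/122825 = 8.43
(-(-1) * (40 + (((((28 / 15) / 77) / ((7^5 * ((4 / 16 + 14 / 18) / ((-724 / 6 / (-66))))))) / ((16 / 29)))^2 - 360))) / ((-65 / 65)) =407649660848160359999 / 1273905190150587225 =320.00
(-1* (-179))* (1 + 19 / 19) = 358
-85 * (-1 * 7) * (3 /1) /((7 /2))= 510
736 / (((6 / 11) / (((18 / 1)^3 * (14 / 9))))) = 12241152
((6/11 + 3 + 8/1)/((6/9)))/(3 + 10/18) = 4.87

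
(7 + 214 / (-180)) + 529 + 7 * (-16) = 38053 / 90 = 422.81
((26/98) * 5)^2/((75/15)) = 845/2401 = 0.35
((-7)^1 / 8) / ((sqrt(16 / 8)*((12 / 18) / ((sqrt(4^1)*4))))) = -21*sqrt(2) / 4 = -7.42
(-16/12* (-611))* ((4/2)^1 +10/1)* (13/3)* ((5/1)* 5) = 1059066.67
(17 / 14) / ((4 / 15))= 255 / 56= 4.55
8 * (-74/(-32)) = 37/2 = 18.50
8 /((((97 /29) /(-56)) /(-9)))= 116928 /97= 1205.44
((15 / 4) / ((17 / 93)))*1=20.51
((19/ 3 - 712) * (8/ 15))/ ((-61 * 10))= 8468/ 13725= 0.62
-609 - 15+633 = 9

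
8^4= 4096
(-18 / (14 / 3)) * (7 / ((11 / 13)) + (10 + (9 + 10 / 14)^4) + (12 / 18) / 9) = -6363351721 / 184877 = -34419.38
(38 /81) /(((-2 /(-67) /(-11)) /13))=-182039 /81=-2247.40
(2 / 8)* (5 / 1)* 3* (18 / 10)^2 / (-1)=-243 / 20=-12.15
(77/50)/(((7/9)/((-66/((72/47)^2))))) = -267289/4800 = -55.69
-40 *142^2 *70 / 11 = -56459200 / 11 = -5132654.55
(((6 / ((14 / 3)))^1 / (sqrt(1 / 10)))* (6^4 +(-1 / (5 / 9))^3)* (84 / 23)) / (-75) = -5805756* sqrt(10) / 71875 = -255.44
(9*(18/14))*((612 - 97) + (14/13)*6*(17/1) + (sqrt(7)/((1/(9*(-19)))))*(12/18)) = 657963/91 - 9234*sqrt(7)/7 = 3740.24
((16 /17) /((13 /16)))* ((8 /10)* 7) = 7168 /1105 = 6.49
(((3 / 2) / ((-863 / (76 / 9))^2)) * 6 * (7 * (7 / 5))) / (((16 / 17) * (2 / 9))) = 300713 / 7447690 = 0.04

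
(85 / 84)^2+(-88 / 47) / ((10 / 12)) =-2027693 / 1658160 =-1.22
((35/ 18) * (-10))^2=30625/ 81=378.09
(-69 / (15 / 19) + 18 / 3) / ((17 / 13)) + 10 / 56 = -147723 / 2380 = -62.07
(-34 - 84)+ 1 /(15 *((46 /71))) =-81349 /690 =-117.90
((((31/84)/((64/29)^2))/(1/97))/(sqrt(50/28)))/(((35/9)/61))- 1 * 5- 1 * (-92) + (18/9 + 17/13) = 462786321 * sqrt(14)/20070400 + 1174/13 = 176.58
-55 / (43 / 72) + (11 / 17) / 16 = -1076647 / 11696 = -92.05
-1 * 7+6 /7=-43 /7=-6.14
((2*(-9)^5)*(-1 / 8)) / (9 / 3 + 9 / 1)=19683 / 16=1230.19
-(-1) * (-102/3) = -34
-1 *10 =-10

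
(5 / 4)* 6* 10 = 75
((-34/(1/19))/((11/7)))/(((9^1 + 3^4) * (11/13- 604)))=29393/3881295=0.01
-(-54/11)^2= -2916/121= -24.10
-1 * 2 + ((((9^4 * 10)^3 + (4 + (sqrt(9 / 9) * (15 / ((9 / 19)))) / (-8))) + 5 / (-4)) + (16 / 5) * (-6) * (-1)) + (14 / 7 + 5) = 282429536481022.99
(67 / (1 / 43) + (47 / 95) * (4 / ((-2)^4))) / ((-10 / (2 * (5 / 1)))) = -1094827 / 380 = -2881.12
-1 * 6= -6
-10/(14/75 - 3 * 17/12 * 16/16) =3000/1219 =2.46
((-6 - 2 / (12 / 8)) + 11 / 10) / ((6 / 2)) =-2.08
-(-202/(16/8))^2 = -10201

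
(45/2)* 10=225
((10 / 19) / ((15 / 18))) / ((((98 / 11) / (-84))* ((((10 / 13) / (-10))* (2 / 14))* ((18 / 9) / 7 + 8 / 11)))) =10164 / 19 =534.95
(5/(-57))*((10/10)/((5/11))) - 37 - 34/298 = -316849/8493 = -37.31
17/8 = 2.12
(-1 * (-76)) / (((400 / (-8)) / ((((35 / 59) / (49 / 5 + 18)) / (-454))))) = 133 / 1861627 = 0.00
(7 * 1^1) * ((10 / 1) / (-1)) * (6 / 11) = -38.18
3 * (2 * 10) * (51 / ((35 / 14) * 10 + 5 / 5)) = 1530 / 13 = 117.69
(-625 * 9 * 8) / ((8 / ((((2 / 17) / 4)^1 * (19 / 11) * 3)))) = -320625 / 374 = -857.29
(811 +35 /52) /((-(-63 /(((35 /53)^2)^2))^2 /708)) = -38147274640234375 /7284383778129237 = -5.24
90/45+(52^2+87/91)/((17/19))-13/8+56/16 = 37462909/12376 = 3027.06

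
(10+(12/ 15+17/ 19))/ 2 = 1111/ 190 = 5.85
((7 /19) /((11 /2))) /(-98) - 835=-1221606 /1463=-835.00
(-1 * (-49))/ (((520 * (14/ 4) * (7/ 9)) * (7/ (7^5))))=21609/ 260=83.11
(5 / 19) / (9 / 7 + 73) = 7 / 1976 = 0.00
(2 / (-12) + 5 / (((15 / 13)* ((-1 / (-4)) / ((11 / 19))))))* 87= 32625 / 38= 858.55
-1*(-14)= 14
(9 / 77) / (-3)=-3 / 77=-0.04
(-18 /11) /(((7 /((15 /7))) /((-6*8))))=12960 /539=24.04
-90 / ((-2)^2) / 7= -45 / 14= -3.21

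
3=3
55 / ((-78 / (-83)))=4565 / 78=58.53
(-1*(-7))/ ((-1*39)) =-7/ 39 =-0.18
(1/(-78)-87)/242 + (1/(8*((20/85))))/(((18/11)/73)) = 1922477/82368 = 23.34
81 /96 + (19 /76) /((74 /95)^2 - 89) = 21467023 /25527968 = 0.84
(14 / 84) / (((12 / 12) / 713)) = 713 / 6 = 118.83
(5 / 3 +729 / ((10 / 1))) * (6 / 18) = 2237 / 90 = 24.86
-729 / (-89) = 729 / 89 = 8.19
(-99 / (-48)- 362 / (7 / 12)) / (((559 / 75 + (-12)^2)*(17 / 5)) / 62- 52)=805298625 / 56890232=14.16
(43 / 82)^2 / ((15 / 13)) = 24037 / 100860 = 0.24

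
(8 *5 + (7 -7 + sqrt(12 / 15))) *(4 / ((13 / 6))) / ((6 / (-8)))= -1280 / 13 -64 *sqrt(5) / 65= -100.66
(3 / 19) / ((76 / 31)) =93 / 1444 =0.06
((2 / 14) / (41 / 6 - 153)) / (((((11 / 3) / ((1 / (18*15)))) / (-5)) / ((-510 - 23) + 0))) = -533 / 202587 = -0.00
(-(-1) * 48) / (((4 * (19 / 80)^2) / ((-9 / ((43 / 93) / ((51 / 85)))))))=-38568960 / 15523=-2484.63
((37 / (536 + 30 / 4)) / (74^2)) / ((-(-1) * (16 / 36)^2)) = 81 / 1287008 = 0.00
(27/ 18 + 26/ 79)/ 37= 289/ 5846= 0.05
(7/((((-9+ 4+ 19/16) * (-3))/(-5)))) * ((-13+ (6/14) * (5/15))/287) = 2400/17507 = 0.14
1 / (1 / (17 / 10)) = 17 / 10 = 1.70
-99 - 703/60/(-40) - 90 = -452897/2400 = -188.71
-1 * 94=-94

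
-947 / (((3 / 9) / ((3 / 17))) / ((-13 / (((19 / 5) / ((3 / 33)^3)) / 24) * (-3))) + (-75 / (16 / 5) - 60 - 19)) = 79775280 / 7769509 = 10.27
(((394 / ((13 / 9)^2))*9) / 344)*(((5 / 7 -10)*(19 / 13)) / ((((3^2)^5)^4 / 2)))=-18715 / 1696703111760677396922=-0.00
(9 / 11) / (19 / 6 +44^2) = 0.00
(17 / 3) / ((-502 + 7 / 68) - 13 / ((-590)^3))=-59354531000 / 5257034917587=-0.01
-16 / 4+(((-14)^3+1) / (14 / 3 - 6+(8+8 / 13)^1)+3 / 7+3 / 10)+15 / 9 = -378.28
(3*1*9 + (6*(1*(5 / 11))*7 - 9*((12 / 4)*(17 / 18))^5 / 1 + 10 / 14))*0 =0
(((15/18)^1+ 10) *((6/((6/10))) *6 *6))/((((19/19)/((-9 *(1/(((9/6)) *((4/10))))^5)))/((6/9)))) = -8125000/27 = -300925.93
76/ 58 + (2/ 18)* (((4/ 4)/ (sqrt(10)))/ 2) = 1.33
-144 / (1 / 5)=-720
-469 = -469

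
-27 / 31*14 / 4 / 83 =-189 / 5146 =-0.04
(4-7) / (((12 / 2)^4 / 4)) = -1 / 108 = -0.01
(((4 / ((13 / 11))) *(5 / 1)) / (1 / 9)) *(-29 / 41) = -57420 / 533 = -107.73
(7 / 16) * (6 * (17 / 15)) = 119 / 40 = 2.98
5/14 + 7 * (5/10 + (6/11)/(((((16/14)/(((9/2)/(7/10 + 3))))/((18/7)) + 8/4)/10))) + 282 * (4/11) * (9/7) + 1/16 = 151.91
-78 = -78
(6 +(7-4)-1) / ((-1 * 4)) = -2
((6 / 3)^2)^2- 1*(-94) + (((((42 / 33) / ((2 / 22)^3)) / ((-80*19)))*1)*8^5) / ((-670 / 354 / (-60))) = -7368118538 / 6365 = -1157599.14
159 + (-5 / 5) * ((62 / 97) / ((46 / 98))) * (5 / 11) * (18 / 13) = 50452827 / 319033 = 158.14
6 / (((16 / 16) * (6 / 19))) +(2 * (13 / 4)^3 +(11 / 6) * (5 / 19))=160765 / 1824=88.14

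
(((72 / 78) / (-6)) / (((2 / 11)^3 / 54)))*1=-35937 / 26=-1382.19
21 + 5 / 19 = 404 / 19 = 21.26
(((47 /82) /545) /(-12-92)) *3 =-141 /4647760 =-0.00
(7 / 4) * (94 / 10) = 329 / 20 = 16.45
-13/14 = -0.93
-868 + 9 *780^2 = 5474732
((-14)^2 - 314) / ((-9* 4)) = 59 / 18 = 3.28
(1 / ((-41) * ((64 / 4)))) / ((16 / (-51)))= 51 / 10496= 0.00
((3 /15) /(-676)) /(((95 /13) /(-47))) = 47 /24700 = 0.00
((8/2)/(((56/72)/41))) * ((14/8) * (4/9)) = 164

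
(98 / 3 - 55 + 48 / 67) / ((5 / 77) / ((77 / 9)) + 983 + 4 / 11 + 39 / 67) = -25761505 / 1172605701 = -0.02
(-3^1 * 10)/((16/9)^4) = -98415/32768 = -3.00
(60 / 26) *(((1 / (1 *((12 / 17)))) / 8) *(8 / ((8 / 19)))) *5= 8075 / 208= 38.82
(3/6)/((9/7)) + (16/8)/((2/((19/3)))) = 121/18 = 6.72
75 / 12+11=69 / 4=17.25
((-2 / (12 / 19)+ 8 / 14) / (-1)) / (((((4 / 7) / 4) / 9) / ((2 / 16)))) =327 / 16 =20.44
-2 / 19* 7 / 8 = -7 / 76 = -0.09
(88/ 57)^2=7744/ 3249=2.38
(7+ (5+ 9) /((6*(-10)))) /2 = 203 /60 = 3.38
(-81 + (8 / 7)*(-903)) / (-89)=1113 / 89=12.51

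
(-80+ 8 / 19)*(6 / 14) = -648 / 19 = -34.11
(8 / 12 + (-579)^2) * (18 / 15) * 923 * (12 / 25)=891152808 / 5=178230561.60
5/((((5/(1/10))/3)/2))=3/5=0.60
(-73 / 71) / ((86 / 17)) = -1241 / 6106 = -0.20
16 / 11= 1.45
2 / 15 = 0.13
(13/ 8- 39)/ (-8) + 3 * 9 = 2027/ 64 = 31.67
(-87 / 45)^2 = 841 / 225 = 3.74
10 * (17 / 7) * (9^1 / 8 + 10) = 7565 / 28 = 270.18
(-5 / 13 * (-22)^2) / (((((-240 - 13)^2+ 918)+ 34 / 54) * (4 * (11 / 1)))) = -1485 / 22789598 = -0.00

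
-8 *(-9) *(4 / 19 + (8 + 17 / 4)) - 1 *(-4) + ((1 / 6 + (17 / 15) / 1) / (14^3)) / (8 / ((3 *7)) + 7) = 10403327941 / 11544400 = 901.16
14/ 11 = 1.27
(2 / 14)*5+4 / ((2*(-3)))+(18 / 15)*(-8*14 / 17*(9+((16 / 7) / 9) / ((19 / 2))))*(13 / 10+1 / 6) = -10644563 / 101745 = -104.62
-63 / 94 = -0.67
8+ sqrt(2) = 9.41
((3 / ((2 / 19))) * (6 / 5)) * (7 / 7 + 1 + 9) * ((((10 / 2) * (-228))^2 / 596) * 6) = 733364280 / 149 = 4921907.92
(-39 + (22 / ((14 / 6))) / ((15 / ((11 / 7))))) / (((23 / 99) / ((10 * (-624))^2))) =-7179992202240 / 1127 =-6370889265.52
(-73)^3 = -389017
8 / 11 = 0.73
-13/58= -0.22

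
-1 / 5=-0.20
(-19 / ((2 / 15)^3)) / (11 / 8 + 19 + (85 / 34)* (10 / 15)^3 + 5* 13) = -91125 / 979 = -93.08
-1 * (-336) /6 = 56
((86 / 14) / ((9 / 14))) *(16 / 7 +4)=3784 / 63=60.06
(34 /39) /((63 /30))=340 /819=0.42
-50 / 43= -1.16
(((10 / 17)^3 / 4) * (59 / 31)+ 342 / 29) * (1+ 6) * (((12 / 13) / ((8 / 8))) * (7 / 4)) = 134.45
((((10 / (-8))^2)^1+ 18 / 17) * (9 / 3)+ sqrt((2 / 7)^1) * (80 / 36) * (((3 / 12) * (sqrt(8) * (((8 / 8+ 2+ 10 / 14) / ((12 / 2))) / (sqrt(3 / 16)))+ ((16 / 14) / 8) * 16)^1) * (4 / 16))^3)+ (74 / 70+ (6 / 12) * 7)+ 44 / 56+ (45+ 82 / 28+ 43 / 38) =62.34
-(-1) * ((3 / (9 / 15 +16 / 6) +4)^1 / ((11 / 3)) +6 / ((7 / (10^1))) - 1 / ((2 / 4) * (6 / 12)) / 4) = 4804 / 539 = 8.91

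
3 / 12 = 1 / 4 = 0.25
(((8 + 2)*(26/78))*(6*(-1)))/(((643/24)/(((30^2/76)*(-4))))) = 432000/12217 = 35.36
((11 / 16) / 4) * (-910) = -5005 / 32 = -156.41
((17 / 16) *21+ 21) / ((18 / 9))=693 / 32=21.66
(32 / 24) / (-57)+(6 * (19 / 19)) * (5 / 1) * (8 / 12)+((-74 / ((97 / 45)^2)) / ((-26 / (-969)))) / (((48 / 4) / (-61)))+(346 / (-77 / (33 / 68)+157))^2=96496907527457 / 2091620700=46134.99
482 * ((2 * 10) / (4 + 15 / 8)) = 77120 / 47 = 1640.85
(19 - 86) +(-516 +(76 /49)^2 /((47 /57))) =-65460569 /112847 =-580.08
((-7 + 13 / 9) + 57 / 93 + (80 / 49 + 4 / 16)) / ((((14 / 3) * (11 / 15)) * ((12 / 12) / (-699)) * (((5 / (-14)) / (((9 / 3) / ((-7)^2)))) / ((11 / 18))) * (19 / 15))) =-30780465 / 595448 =-51.69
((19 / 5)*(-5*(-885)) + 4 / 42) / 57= 295.00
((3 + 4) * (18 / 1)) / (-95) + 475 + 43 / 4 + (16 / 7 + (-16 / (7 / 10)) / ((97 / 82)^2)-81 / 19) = 11665816363 / 25027940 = 466.11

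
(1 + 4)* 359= 1795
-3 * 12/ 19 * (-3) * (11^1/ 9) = 6.95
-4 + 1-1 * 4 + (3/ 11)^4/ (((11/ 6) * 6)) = -1127276/ 161051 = -7.00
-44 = -44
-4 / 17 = -0.24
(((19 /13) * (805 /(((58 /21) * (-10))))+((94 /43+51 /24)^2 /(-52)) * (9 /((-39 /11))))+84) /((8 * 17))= 98149648917 /315500816384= 0.31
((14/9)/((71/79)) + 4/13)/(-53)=-0.04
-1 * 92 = -92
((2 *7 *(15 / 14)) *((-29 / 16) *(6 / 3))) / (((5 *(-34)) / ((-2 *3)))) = -1.92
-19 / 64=-0.30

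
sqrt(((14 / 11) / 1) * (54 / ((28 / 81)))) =27 * sqrt(33) / 11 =14.10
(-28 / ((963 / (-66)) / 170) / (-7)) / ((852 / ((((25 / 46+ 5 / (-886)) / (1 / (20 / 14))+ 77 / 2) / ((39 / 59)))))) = -206003431810 / 63395377227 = -3.25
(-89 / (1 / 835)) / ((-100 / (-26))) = -193219 / 10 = -19321.90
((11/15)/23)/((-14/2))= -11/2415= -0.00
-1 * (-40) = 40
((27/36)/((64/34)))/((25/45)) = 459/640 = 0.72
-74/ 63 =-1.17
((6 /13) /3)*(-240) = -480 /13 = -36.92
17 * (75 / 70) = 255 / 14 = 18.21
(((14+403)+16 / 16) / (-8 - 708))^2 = 43681 / 128164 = 0.34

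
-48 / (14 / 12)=-288 / 7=-41.14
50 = 50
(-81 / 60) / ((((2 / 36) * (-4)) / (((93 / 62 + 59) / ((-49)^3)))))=-29403 / 9411920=-0.00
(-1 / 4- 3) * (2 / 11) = -13 / 22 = -0.59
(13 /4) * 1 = 13 /4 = 3.25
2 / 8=1 / 4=0.25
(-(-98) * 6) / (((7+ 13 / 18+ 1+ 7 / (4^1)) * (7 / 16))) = 48384 / 377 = 128.34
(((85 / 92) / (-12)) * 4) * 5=-1.54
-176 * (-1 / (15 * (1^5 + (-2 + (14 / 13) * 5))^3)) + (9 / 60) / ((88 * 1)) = 137775281 / 977819040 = 0.14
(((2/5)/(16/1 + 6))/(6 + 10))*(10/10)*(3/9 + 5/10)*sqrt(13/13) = 1/1056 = 0.00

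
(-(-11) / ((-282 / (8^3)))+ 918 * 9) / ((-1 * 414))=-581063 / 29187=-19.91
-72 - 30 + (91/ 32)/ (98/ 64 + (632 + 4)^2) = -1320279851/ 12943921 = -102.00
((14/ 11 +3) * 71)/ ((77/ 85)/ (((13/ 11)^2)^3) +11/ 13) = 1369100238805/ 5319260672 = 257.39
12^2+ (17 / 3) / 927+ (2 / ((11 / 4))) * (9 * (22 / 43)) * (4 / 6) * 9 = 19623467 / 119583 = 164.10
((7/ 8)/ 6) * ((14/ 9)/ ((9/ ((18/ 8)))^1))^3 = 0.01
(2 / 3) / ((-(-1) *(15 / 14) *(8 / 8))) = 28 / 45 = 0.62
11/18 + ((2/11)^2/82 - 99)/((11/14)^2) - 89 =-2687778407/10805058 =-248.75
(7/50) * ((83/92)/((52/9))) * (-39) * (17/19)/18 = -29631/699200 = -0.04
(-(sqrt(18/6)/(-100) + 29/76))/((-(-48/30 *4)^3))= -3625/2490368 + 5 *sqrt(3)/131072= -0.00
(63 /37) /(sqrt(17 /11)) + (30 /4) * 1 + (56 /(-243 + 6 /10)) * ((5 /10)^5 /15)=63 * sqrt(187) /629 + 109073 /14544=8.87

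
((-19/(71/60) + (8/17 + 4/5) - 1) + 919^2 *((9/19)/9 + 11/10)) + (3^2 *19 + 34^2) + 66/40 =974780.54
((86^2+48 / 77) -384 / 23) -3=13064539 / 1771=7376.93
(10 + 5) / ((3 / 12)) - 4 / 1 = 56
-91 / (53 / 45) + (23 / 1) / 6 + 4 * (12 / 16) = -22397 / 318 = -70.43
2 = 2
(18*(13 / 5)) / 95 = 0.49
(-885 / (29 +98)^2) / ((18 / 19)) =-5605 / 96774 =-0.06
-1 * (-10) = 10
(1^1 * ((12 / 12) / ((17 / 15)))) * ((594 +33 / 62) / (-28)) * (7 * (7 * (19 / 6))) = -24512565 / 8432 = -2907.09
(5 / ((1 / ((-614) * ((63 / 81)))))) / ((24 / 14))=-75215 / 54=-1392.87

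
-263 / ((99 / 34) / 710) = -6348820 / 99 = -64129.49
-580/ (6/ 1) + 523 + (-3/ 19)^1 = 24292/ 57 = 426.18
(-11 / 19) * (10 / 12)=-55 / 114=-0.48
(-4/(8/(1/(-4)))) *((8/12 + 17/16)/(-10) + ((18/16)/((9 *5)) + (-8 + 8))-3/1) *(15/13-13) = 116347/24960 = 4.66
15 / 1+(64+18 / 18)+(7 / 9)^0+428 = 509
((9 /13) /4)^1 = 0.17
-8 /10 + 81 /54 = 7 /10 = 0.70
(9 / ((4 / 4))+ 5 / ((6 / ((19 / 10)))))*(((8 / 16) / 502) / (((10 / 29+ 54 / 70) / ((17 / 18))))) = 2191385 / 245706912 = 0.01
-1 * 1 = -1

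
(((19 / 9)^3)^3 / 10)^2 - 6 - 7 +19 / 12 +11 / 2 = 26009636076340129263229 / 3752365882424978025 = 6931.53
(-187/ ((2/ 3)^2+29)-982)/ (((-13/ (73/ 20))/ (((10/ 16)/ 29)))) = 19119649/ 3196960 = 5.98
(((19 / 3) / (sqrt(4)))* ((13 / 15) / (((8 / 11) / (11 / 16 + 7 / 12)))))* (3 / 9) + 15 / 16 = 262937 / 103680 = 2.54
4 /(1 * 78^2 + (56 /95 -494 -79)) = 380 /523601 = 0.00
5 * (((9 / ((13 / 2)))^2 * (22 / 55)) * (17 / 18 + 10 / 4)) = 13.21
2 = 2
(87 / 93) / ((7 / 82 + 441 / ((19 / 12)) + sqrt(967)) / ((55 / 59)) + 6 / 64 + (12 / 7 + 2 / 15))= 7231649418791397600 / 2296824951170590325047 - 25788504664581120 * sqrt(967) / 2296824951170590325047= 0.00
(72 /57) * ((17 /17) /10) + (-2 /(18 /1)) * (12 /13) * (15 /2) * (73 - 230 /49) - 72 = -7529086 /60515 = -124.42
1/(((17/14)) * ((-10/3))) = -21/85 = -0.25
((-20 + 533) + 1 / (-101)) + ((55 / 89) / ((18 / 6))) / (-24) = 512.98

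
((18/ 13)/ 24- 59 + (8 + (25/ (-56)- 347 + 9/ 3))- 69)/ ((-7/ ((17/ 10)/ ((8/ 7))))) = 1149455/ 11648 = 98.68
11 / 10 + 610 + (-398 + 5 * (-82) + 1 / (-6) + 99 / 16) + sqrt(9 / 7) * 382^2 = -45811 / 240 + 437772 * sqrt(7) / 7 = 165271.38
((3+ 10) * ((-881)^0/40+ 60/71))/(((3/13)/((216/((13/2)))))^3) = 11989845504/355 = 33774212.69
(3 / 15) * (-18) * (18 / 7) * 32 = -10368 / 35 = -296.23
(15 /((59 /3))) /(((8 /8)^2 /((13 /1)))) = 585 /59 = 9.92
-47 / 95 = -0.49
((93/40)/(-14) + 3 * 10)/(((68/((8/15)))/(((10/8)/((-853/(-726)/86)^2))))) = 1356836066289/865854710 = 1567.05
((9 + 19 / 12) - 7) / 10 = 43 / 120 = 0.36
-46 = -46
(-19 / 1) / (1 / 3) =-57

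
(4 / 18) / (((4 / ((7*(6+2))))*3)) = 28 / 27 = 1.04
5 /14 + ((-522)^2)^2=1039465423589 /14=74247530256.36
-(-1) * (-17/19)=-17/19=-0.89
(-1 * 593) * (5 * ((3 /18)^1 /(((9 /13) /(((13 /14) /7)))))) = -501085 /5292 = -94.69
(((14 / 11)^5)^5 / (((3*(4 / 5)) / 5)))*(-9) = -843727421359656995897160499200 / 108347059433883722041830251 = -7787.27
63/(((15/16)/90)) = 6048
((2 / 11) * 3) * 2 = 12 / 11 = 1.09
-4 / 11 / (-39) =4 / 429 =0.01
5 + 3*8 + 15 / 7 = 218 / 7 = 31.14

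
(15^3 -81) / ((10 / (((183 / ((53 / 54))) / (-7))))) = -16275654 / 1855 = -8773.94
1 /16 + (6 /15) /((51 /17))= 47 /240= 0.20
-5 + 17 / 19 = -78 / 19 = -4.11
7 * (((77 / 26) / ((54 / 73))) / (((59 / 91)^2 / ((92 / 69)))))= 25064039 / 281961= 88.89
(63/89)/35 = 9/445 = 0.02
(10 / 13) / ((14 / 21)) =15 / 13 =1.15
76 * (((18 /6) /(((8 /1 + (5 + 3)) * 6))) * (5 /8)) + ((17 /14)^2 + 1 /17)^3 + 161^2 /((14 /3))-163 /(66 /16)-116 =1649264168464931 /305189035536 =5404.07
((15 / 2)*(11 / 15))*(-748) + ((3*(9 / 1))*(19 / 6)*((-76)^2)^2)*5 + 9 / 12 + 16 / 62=1768528439749 / 124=14262326127.01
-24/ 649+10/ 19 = 0.49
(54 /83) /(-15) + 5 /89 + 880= 32503273 /36935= 880.01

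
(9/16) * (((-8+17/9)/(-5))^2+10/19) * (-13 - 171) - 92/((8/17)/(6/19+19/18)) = -326393/684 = -477.18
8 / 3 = 2.67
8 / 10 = 0.80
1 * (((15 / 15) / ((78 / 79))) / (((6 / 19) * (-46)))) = -0.07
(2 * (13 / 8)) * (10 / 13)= 5 / 2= 2.50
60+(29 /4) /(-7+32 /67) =102937 /1748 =58.89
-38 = -38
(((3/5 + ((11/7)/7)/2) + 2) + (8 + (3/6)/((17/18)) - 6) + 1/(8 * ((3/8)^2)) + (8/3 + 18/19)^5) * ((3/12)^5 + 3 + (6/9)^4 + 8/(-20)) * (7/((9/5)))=3622093073896549671827/534501249400903680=6776.58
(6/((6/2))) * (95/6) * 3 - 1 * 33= 62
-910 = -910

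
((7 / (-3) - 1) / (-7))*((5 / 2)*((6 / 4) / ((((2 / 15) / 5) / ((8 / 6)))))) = 625 / 7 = 89.29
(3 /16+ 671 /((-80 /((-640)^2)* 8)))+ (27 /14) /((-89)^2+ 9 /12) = -1524057845069 /3548944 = -429439.81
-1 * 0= 0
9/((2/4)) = 18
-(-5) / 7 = 0.71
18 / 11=1.64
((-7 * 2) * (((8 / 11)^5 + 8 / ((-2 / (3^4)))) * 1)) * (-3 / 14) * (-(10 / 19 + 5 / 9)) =9647334860 / 9179907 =1050.92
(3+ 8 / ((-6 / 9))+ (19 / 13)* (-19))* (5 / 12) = -1195 / 78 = -15.32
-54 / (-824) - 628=-258709 / 412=-627.93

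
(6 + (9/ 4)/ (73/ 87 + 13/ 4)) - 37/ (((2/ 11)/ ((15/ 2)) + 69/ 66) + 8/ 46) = -311640171/ 13431697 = -23.20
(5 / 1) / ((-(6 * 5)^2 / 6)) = -1 / 30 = -0.03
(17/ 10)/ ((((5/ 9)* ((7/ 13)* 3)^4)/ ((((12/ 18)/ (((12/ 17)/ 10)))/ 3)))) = 8254129/ 5834430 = 1.41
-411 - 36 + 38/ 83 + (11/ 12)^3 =-63934391/ 143424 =-445.77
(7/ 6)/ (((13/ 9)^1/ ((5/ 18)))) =35/ 156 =0.22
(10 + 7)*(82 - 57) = 425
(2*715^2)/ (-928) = -511225/ 464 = -1101.78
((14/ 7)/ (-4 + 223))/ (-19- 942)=-2/ 210459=-0.00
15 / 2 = 7.50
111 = 111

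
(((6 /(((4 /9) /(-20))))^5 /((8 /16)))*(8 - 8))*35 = 0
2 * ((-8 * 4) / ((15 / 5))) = -64 / 3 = -21.33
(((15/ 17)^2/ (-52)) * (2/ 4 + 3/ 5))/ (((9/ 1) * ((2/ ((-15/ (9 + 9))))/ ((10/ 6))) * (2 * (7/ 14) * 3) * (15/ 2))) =275/ 4869072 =0.00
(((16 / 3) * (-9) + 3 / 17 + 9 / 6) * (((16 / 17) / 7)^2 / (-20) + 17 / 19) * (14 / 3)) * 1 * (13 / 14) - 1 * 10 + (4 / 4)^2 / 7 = -247363341 / 1306858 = -189.28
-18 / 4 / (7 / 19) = -171 / 14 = -12.21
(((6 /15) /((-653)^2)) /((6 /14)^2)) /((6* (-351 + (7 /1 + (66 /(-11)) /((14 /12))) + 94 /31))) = -10633 /4323493037790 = -0.00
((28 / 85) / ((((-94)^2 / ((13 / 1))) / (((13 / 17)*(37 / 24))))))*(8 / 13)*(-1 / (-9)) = 3367 / 86184135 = 0.00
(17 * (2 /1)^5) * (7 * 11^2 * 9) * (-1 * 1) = -4146912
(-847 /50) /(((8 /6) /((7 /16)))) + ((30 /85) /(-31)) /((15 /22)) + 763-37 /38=24237906129 /32041600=756.45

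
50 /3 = 16.67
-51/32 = -1.59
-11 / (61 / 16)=-176 / 61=-2.89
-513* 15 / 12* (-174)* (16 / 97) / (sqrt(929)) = 1785240* sqrt(929) / 90113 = 603.83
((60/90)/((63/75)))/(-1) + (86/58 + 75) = 138284/1827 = 75.69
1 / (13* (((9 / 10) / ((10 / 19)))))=100 / 2223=0.04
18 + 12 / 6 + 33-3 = 50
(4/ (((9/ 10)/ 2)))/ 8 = 10/ 9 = 1.11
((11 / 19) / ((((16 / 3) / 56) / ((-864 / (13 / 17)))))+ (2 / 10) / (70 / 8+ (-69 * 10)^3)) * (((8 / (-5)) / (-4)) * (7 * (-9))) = 1404405266876613288 / 8114172083875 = 173080.54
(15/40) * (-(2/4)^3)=-3/64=-0.05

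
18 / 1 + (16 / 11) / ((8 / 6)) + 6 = 276 / 11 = 25.09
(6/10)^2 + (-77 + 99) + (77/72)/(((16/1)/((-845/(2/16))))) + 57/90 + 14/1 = -1493449/3600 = -414.85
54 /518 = 0.10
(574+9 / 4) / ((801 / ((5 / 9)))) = 11525 / 28836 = 0.40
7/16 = 0.44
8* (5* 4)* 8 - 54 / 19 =24266 / 19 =1277.16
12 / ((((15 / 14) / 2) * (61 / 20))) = 7.34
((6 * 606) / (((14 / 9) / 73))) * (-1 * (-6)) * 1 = 7166556 / 7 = 1023793.71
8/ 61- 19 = -1151/ 61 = -18.87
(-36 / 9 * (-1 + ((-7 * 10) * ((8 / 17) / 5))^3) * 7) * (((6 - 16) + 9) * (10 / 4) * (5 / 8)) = -246722175 / 19652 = -12554.56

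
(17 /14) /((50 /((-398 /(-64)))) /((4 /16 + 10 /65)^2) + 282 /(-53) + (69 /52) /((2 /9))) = 587383524 /24161732815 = 0.02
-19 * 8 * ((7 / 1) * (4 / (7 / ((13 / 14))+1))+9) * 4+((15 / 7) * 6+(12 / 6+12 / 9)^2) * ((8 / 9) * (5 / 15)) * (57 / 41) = -6413135056 / 860139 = -7455.93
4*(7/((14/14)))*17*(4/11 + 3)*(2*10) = 352240/11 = 32021.82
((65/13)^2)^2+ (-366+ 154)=413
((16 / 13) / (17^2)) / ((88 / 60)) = 120 / 41327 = 0.00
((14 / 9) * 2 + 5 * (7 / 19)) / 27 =0.18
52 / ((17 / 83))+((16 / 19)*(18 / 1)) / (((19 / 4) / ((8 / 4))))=1597244 / 6137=260.26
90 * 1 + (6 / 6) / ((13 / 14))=1184 / 13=91.08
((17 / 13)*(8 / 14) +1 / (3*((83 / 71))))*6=6.19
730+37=767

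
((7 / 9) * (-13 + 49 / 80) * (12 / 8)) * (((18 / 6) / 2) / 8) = -6937 / 2560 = -2.71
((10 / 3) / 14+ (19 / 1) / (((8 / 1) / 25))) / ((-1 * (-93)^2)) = -10015 / 1453032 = -0.01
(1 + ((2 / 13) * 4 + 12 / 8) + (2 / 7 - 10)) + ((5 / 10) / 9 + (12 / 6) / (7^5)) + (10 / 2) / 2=-15901355 / 3932838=-4.04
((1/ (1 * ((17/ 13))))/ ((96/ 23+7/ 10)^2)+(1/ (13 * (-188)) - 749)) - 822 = -1570.97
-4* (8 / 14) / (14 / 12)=-96 / 49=-1.96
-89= -89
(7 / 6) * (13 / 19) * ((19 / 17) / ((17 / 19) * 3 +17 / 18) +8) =7974967 / 1202529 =6.63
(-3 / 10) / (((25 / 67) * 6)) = -67 / 500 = -0.13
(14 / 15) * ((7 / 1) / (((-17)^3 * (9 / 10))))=-196 / 132651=-0.00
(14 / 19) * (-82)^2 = 94136 / 19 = 4954.53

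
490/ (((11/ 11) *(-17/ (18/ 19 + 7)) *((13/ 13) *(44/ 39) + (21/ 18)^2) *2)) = -3462732/ 75259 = -46.01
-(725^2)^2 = -276281640625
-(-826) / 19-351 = -5843 / 19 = -307.53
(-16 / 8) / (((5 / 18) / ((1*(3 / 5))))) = -108 / 25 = -4.32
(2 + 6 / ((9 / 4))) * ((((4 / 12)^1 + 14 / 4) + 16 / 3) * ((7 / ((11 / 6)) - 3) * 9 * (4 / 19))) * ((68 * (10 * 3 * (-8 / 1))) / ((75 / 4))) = -1096704 / 19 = -57721.26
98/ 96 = 49/ 48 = 1.02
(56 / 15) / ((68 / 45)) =42 / 17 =2.47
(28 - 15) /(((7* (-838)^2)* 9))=13 /44241372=0.00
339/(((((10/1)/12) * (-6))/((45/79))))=-3051/79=-38.62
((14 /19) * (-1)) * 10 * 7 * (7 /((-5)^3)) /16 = 343 /1900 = 0.18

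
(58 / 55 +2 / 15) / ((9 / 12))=784 / 495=1.58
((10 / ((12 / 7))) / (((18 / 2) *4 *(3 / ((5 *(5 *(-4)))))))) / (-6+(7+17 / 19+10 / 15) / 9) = 475 / 444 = 1.07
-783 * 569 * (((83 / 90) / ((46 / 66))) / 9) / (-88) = 1369583 / 1840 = 744.34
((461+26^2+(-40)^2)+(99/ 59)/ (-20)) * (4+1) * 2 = 3229561/ 118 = 27369.16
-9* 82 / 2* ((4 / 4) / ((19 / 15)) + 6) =-47601 / 19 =-2505.32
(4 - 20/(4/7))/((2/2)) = -31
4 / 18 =2 / 9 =0.22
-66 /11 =-6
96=96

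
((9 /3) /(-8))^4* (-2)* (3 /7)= -243 /14336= -0.02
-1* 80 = -80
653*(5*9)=29385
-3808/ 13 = -292.92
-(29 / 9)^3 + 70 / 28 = -45133 / 1458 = -30.96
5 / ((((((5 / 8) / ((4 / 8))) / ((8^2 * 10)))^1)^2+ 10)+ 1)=262144 / 576717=0.45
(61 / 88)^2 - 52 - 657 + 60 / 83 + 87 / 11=-449854101 / 642752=-699.89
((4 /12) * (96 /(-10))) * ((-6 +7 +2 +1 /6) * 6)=-304 /5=-60.80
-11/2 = -5.50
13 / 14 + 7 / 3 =137 / 42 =3.26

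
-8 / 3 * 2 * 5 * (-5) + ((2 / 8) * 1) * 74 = 911 / 6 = 151.83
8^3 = 512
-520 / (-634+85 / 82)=42640 / 51903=0.82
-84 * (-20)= 1680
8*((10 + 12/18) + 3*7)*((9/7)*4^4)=583680/7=83382.86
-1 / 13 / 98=-1 / 1274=-0.00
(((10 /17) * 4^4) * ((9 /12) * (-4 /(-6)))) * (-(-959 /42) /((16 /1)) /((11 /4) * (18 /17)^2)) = 93160 /2673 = 34.85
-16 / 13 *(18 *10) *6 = -17280 / 13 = -1329.23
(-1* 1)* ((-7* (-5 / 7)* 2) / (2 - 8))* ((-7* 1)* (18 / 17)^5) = -22044960 / 1419857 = -15.53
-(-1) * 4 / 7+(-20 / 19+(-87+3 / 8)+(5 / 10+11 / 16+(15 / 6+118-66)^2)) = 6137857 / 2128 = 2884.33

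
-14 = -14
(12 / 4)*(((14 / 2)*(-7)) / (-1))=147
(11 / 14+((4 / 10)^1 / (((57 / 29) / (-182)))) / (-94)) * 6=221237 / 31255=7.08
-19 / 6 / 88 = -19 / 528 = -0.04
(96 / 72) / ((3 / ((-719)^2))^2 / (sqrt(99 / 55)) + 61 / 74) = 1289593006074910212884738696 / 797282162539555976208406623 - 5853814988611984 * sqrt(5) / 265760720846518658736135541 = 1.62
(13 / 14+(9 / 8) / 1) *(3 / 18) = 115 / 336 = 0.34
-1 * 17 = -17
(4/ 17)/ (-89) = -4/ 1513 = -0.00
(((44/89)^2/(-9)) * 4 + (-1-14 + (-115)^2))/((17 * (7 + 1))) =470859973/4847652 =97.13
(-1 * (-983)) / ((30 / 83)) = 81589 / 30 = 2719.63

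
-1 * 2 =-2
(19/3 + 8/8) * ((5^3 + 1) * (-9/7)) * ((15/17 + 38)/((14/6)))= -2355804/119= -19796.67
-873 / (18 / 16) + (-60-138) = -974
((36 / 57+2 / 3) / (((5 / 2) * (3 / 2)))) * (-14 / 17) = -4144 / 14535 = -0.29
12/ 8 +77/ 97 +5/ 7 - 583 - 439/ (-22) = -4182919/ 7469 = -560.04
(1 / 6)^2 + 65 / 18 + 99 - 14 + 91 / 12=866 / 9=96.22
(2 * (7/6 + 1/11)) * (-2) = -166/33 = -5.03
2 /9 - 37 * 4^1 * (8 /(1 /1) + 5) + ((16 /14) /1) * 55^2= 96602 /63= 1533.37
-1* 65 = -65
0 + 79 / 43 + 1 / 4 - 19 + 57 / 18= -7093 / 516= -13.75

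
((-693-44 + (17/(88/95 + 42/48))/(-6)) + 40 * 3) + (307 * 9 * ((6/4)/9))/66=-611.60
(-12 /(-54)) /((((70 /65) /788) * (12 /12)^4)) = 10244 /63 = 162.60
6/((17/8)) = 48/17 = 2.82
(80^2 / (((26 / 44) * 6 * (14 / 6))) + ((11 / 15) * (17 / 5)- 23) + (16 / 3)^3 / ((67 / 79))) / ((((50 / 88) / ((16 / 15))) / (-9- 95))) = -21602093151232 / 118715625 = -181965.04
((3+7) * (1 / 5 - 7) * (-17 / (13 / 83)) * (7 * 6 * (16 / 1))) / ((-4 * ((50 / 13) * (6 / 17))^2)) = -1261668226 / 1875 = -672889.72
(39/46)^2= 1521/2116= 0.72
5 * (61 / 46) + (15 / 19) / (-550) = 159328 / 24035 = 6.63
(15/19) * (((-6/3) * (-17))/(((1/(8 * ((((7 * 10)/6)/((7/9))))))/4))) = 244800/19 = 12884.21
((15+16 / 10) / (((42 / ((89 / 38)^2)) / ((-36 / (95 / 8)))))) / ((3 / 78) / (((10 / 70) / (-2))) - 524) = 34187036 / 2728338725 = 0.01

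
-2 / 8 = -1 / 4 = -0.25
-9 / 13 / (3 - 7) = 9 / 52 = 0.17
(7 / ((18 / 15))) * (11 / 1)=385 / 6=64.17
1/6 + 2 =13/6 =2.17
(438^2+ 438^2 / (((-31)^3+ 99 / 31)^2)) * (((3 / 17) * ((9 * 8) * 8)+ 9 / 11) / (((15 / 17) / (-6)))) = -313448955283655937378 / 2344947522731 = -133669923.21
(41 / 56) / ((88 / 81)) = 3321 / 4928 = 0.67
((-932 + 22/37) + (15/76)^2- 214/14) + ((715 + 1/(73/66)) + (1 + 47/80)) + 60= -169.16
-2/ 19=-0.11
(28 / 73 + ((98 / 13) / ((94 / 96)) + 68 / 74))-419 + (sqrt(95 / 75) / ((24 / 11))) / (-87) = -676625307 / 1650311-11*sqrt(285) / 31320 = -410.00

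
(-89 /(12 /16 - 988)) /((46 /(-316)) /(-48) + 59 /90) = 40498560 /295863029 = 0.14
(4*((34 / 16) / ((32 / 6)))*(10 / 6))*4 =85 / 8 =10.62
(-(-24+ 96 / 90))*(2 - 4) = -688 / 15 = -45.87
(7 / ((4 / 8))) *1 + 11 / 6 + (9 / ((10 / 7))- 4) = 272 / 15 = 18.13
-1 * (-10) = 10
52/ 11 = 4.73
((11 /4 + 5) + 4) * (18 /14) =423 /28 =15.11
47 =47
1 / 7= 0.14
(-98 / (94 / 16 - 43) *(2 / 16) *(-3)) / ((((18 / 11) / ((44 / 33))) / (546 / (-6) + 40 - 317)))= 296.82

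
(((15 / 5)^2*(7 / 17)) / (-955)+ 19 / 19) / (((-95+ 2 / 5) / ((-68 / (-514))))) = -32344 / 23218151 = -0.00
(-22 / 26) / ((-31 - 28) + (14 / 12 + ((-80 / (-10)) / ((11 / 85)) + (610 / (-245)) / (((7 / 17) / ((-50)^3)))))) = -249018 / 222437672717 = -0.00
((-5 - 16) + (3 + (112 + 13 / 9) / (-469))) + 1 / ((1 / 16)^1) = -9463 / 4221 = -2.24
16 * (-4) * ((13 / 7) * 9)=-7488 / 7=-1069.71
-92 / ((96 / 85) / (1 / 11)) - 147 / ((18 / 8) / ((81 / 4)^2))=-7074713 / 264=-26798.16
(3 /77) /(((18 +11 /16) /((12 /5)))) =576 /115115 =0.01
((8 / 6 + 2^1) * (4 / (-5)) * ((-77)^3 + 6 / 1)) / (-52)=-913054 / 39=-23411.64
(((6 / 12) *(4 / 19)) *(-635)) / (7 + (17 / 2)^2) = -5080 / 6023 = -0.84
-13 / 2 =-6.50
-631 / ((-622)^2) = -0.00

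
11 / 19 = 0.58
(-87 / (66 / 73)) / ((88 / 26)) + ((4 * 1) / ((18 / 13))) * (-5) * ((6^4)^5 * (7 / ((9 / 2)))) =-79521897448954948481 / 968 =-82150720505118748.43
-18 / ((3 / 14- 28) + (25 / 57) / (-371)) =761292 / 1175219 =0.65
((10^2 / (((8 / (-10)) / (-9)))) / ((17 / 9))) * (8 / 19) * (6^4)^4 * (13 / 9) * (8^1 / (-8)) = -330069859172352000 / 323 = -1021888108892730.65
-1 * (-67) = 67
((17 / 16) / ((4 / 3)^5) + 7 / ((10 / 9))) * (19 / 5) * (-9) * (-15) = 275353263 / 81920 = 3361.25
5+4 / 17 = 89 / 17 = 5.24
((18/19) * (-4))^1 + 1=-53/19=-2.79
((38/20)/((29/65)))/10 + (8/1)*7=32727/580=56.43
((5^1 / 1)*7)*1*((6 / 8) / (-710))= -21 / 568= -0.04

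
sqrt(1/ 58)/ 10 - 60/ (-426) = sqrt(58)/ 580 + 10/ 71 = 0.15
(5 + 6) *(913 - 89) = 9064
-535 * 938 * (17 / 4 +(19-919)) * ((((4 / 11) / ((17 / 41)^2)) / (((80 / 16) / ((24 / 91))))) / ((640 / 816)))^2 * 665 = 893654038365842664 / 147744025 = 6048664495.00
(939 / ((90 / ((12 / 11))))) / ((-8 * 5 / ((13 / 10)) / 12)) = -12207 / 2750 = -4.44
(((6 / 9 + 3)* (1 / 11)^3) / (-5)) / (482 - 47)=-1 / 789525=-0.00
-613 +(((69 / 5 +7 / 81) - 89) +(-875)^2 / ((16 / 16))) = 309799439 / 405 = 764936.89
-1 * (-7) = 7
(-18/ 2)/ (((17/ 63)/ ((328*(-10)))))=1859760/ 17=109397.65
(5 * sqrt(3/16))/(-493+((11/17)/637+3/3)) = -54145 * sqrt(3)/21311428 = -0.00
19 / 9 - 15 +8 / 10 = -544 / 45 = -12.09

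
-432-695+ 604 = -523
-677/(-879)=677/879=0.77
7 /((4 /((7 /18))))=49 /72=0.68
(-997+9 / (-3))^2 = 1000000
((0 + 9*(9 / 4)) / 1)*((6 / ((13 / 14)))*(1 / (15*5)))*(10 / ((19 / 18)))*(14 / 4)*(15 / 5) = 214326 / 1235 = 173.54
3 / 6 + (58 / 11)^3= 391555 / 2662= 147.09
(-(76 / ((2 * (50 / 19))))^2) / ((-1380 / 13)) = 1694173 / 862500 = 1.96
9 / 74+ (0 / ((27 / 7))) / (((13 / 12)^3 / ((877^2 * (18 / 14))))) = 0.12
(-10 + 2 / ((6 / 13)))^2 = 289 / 9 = 32.11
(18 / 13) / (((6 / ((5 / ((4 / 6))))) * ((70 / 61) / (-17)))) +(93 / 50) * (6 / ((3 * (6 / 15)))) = -29739 / 1820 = -16.34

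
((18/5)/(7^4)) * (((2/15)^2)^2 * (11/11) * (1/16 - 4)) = -2/1071875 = -0.00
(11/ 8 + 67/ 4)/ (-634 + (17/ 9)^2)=-2349/ 81704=-0.03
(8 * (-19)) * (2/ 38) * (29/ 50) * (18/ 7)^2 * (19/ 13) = -714096/ 15925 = -44.84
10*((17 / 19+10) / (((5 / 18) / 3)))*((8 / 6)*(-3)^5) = -7243344 / 19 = -381228.63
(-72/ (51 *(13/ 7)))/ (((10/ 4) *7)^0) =-168/ 221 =-0.76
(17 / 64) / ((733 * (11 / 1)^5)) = 17 / 7555224512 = 0.00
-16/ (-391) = 16/ 391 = 0.04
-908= -908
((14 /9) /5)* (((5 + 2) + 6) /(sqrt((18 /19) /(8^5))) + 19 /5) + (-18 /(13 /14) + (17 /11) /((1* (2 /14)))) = -237587 /32175 + 23296* sqrt(19) /135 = 744.80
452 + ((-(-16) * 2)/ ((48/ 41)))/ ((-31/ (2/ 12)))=126067/ 279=451.85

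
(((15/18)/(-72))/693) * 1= -5/299376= -0.00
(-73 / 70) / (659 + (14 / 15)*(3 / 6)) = -219 / 138488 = -0.00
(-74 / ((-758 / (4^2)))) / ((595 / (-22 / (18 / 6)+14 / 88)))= -140156 / 7441665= -0.02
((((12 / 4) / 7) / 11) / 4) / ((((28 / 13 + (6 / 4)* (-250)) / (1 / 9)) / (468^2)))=-237276 / 373219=-0.64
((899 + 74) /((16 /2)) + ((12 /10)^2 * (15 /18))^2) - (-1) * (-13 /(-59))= 1454767 /11800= 123.29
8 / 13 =0.62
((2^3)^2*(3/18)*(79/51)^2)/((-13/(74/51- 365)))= 3702860192/5173389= 715.75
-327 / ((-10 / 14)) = 2289 / 5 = 457.80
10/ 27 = 0.37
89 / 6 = 14.83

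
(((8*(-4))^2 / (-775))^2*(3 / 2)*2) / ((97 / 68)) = 3.67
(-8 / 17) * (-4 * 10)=18.82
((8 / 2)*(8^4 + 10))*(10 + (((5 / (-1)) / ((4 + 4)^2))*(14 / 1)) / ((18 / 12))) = 913585 / 6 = 152264.17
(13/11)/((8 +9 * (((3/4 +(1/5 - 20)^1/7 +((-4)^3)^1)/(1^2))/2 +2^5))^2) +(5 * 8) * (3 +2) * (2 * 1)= 633039600/1580051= 400.65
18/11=1.64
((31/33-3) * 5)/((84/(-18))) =170/77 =2.21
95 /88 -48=-4129 /88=-46.92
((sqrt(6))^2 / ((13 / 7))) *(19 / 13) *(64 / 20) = 12768 / 845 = 15.11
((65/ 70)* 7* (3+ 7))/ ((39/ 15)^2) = 125/ 13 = 9.62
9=9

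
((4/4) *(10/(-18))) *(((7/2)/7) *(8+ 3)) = -55/18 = -3.06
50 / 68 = 25 / 34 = 0.74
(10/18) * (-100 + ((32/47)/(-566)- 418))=-34449670/119709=-287.78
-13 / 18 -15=-283 / 18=-15.72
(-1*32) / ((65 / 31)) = -992 / 65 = -15.26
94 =94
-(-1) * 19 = 19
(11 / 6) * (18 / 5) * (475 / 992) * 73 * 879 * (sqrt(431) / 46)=201163545 * sqrt(431) / 45632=91520.51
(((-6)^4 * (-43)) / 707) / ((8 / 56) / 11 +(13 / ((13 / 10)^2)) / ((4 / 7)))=-166023 / 28381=-5.85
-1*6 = -6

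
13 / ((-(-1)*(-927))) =-13 / 927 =-0.01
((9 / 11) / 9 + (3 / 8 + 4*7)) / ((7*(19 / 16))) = 5010 / 1463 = 3.42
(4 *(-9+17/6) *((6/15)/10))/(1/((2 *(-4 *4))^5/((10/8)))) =9932111872/375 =26485631.66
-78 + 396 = 318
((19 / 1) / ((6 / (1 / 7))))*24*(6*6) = 2736 / 7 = 390.86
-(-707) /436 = 707 /436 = 1.62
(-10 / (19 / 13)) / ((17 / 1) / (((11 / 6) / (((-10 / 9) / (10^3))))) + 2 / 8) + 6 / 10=-2099913 / 75145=-27.94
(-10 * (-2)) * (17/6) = 170/3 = 56.67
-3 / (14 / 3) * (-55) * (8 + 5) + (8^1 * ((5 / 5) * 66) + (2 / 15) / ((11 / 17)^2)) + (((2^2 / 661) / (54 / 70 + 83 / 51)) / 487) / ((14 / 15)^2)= 1235844016575976 / 1250903239905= 987.96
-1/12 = -0.08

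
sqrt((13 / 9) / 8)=sqrt(26) / 12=0.42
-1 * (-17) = 17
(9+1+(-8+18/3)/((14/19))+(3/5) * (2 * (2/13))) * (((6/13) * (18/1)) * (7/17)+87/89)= 294050889/8949395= 32.86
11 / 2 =5.50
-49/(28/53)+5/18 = -3329/36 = -92.47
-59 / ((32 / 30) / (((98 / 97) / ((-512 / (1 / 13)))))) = 43365 / 5165056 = 0.01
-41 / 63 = -0.65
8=8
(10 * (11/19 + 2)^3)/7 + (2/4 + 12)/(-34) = 11257285/466412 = 24.14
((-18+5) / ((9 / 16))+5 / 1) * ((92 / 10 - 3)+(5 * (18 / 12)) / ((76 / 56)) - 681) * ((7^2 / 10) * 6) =507821447 / 1425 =356365.93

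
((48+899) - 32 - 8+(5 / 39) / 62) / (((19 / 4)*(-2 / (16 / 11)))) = -35090096 / 252681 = -138.87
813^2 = 660969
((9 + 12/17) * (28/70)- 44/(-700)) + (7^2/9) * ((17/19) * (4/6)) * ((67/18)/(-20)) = 183551371/54942300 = 3.34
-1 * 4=-4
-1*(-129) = 129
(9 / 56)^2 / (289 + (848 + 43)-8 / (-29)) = 2349 / 107339008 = 0.00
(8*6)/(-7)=-48/7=-6.86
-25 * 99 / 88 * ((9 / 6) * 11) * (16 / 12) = -2475 / 4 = -618.75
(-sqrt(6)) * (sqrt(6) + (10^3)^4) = -1000000000000 * sqrt(6) - 6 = -2449489742789.18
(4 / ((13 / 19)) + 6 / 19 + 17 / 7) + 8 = 16.59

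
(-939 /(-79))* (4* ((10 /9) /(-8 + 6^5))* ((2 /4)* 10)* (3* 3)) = 23475 /76709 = 0.31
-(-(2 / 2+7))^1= 8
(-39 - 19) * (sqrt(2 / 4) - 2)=116 - 29 * sqrt(2)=74.99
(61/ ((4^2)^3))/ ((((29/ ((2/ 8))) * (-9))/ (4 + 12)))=-61/ 267264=-0.00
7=7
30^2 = 900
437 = 437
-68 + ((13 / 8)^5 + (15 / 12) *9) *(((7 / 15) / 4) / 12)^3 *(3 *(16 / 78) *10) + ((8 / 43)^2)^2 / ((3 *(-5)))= -462043876774061155541 / 6794767672698470400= -68.00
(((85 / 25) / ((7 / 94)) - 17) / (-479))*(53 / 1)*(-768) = 2435.20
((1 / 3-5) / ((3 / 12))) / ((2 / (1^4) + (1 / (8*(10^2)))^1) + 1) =-6.22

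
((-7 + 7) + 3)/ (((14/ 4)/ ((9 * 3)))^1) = 23.14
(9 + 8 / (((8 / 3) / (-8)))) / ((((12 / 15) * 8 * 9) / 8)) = -25 / 12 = -2.08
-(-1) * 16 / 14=1.14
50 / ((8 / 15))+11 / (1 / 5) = 595 / 4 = 148.75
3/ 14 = 0.21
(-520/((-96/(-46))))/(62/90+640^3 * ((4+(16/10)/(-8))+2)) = -22425/136839168062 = -0.00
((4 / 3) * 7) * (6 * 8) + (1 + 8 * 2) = 465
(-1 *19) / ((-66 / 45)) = 285 / 22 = 12.95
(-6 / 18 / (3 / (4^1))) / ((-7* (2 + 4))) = 2 / 189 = 0.01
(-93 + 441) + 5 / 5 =349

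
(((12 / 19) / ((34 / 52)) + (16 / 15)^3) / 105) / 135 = 0.00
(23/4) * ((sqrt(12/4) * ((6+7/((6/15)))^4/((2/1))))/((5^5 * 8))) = 112232663 * sqrt(3)/3200000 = 60.75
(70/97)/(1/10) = 700/97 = 7.22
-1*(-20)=20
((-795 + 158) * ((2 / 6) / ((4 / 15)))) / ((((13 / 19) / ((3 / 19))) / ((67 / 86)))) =-49245 / 344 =-143.15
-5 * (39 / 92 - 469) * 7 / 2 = 1508815 / 184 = 8200.08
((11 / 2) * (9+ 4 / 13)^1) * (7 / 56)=1331 / 208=6.40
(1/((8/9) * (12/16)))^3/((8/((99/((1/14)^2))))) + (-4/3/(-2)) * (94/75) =29472833/3600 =8186.90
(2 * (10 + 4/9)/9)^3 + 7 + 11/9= 11014298/531441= 20.73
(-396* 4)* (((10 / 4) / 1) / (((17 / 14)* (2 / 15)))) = -415800 / 17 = -24458.82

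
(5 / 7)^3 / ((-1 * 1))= -125 / 343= -0.36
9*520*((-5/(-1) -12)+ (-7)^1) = -65520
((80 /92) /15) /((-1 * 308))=-0.00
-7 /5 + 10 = 43 /5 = 8.60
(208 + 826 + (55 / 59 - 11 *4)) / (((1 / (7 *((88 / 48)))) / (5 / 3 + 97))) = 666267140 / 531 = 1254740.38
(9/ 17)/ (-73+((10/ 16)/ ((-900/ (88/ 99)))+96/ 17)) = -14580/ 1854917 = -0.01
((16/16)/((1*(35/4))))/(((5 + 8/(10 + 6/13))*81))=34/138915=0.00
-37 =-37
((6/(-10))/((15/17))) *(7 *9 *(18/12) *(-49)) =157437/50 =3148.74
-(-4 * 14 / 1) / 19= 56 / 19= 2.95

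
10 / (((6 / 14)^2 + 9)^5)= 282475249 / 1845281250000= 0.00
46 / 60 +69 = 2093 / 30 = 69.77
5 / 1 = 5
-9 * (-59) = 531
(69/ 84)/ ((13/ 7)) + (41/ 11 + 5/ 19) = 48175/ 10868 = 4.43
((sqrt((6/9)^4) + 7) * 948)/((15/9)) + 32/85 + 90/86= 15481933/3655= 4235.82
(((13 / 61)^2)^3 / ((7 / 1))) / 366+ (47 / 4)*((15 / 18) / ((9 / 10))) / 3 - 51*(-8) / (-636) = 1127656999035530431 / 377770259861068284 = 2.99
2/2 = 1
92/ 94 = 46/ 47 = 0.98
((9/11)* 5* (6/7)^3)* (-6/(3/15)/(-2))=145800/3773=38.64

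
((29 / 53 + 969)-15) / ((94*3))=3.38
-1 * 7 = -7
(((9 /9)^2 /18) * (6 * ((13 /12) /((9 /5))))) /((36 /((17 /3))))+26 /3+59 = 2368897 /34992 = 67.70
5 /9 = 0.56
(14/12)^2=49/36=1.36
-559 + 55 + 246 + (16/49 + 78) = -8804/49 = -179.67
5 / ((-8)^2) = 5 / 64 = 0.08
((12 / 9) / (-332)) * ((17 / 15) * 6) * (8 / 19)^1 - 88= -88.01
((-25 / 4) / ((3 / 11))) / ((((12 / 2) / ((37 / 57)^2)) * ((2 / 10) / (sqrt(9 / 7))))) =-1882375 * sqrt(7) / 545832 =-9.12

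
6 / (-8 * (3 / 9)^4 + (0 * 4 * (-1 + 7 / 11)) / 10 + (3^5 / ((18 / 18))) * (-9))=-0.00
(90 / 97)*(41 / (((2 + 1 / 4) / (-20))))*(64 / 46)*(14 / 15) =-2938880 / 6693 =-439.10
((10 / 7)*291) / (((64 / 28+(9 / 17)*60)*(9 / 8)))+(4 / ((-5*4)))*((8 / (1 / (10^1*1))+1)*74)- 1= -18066061 / 15195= -1188.95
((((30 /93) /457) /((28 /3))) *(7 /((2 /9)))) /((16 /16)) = 135 /56668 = 0.00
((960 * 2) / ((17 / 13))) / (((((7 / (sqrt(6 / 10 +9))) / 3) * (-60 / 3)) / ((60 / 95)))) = -179712 * sqrt(15) / 11305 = -61.57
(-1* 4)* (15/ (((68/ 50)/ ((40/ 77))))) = -30000/ 1309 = -22.92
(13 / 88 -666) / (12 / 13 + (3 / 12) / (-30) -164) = 11426025 / 2798543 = 4.08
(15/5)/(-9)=-1/3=-0.33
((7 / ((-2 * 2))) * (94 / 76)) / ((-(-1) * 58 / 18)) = -2961 / 4408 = -0.67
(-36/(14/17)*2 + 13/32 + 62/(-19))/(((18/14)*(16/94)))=-2006665/4864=-412.55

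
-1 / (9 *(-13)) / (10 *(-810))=-1 / 947700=-0.00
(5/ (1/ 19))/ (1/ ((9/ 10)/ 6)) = 57/ 4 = 14.25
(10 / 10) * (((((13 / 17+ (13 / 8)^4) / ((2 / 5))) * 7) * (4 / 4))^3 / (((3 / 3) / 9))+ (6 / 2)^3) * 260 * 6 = 11768693908896472173397785 / 337618789203968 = 34857935296.33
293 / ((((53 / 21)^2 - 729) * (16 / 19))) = -2455047 / 5098880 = -0.48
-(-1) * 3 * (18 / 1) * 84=4536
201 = 201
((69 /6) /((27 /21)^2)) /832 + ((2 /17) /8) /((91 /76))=331105 /16039296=0.02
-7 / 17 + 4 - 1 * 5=-24 / 17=-1.41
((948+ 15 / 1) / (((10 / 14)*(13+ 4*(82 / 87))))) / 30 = 195489 / 72950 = 2.68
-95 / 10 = -9.50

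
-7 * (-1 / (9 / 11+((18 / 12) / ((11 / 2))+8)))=77 / 100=0.77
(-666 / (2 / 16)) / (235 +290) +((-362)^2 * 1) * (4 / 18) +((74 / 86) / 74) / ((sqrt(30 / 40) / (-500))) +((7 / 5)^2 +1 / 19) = 871199132 / 29925 -500 * sqrt(3) / 129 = 29106.04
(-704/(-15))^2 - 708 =336316/225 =1494.74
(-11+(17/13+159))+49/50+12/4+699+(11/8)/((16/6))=17738309/20800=852.80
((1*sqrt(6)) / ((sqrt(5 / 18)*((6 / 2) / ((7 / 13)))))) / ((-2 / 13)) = -7*sqrt(15) / 5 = -5.42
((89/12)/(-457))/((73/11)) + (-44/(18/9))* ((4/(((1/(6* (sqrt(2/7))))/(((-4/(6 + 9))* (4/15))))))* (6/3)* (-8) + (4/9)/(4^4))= -45056* sqrt(14)/525- 390467/9607968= -321.15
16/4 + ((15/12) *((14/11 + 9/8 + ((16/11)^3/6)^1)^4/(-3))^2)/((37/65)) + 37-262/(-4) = 1363.31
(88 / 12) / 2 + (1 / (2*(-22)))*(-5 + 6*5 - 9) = 109 / 33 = 3.30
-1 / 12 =-0.08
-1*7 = -7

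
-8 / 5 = -1.60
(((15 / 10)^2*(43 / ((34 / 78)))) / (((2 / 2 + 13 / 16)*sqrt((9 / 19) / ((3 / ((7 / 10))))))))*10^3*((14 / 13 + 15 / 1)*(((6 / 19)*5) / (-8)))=-63855000*sqrt(3990) / 3451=-1168789.76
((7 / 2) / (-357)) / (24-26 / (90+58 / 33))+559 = 1023671906 / 1831257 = 559.00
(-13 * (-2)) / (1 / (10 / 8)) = 65 / 2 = 32.50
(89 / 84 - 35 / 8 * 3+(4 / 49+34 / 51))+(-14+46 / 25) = -23.48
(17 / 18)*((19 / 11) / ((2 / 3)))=323 / 132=2.45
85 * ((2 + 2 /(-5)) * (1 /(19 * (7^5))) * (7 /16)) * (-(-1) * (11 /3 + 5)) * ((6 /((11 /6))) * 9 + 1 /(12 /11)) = 46631 /950796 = 0.05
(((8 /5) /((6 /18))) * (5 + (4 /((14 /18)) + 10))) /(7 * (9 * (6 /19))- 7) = 64296 /8575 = 7.50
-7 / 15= -0.47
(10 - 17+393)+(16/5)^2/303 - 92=2227306/7575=294.03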